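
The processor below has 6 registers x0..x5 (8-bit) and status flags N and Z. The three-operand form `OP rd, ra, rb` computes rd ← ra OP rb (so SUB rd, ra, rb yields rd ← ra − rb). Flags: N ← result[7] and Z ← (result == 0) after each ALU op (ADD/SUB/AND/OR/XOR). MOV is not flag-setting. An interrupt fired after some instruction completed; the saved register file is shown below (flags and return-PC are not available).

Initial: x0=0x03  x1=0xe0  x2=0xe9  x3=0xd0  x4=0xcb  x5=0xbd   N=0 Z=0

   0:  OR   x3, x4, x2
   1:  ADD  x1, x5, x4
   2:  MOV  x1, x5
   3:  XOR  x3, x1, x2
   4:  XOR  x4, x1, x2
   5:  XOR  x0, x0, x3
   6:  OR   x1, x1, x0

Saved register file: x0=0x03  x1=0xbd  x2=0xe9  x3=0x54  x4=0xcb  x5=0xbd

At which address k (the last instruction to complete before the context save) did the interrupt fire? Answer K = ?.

K = 3

after  0: x0=0x03 x1=0xe0 x2=0xe9 x3=0xeb x4=0xcb x5=0xbd  N=1 Z=0
after  1: x0=0x03 x1=0x88 x2=0xe9 x3=0xeb x4=0xcb x5=0xbd  N=1 Z=0
after  2: x0=0x03 x1=0xbd x2=0xe9 x3=0xeb x4=0xcb x5=0xbd  N=1 Z=0
after  3: x0=0x03 x1=0xbd x2=0xe9 x3=0x54 x4=0xcb x5=0xbd  N=0 Z=0
-- IRQ taken; context saved, return-PC = 4 --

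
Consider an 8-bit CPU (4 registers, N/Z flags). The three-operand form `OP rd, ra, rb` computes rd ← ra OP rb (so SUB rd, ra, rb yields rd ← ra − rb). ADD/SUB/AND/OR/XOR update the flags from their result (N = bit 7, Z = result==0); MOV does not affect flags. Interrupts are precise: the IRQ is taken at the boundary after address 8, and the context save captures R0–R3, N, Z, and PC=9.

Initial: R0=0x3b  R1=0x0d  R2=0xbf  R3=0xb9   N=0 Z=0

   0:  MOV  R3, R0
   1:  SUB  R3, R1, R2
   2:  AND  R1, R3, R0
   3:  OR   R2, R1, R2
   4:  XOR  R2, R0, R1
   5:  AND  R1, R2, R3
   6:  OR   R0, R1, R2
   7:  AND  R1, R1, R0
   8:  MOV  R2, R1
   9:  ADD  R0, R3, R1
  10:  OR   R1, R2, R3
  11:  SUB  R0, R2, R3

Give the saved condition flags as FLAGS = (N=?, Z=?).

FLAGS = (N=0, Z=1)

after  0: R0=0x3b R1=0x0d R2=0xbf R3=0x3b  N=0 Z=0
after  1: R0=0x3b R1=0x0d R2=0xbf R3=0x4e  N=0 Z=0
after  2: R0=0x3b R1=0x0a R2=0xbf R3=0x4e  N=0 Z=0
after  3: R0=0x3b R1=0x0a R2=0xbf R3=0x4e  N=1 Z=0
after  4: R0=0x3b R1=0x0a R2=0x31 R3=0x4e  N=0 Z=0
after  5: R0=0x3b R1=0x00 R2=0x31 R3=0x4e  N=0 Z=1
after  6: R0=0x31 R1=0x00 R2=0x31 R3=0x4e  N=0 Z=0
after  7: R0=0x31 R1=0x00 R2=0x31 R3=0x4e  N=0 Z=1
after  8: R0=0x31 R1=0x00 R2=0x00 R3=0x4e  N=0 Z=1
-- IRQ taken; context saved, return-PC = 9 --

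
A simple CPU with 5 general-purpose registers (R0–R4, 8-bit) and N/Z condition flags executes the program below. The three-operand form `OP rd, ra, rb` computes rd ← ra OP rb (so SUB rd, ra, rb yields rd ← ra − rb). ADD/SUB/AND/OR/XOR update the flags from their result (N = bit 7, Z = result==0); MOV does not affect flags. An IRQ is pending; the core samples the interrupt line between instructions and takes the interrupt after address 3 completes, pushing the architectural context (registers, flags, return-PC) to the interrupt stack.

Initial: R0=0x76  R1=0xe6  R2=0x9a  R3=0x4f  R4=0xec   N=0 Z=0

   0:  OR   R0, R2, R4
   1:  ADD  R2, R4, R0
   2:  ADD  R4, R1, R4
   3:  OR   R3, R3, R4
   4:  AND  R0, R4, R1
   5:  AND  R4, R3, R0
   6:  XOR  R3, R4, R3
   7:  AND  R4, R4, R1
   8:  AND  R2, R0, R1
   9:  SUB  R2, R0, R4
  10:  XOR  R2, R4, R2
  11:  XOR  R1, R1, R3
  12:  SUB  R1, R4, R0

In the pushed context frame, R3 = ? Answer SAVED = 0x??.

SAVED = 0xdf

after  0: R0=0xfe R1=0xe6 R2=0x9a R3=0x4f R4=0xec  N=1 Z=0
after  1: R0=0xfe R1=0xe6 R2=0xea R3=0x4f R4=0xec  N=1 Z=0
after  2: R0=0xfe R1=0xe6 R2=0xea R3=0x4f R4=0xd2  N=1 Z=0
after  3: R0=0xfe R1=0xe6 R2=0xea R3=0xdf R4=0xd2  N=1 Z=0
-- IRQ taken; context saved, return-PC = 4 --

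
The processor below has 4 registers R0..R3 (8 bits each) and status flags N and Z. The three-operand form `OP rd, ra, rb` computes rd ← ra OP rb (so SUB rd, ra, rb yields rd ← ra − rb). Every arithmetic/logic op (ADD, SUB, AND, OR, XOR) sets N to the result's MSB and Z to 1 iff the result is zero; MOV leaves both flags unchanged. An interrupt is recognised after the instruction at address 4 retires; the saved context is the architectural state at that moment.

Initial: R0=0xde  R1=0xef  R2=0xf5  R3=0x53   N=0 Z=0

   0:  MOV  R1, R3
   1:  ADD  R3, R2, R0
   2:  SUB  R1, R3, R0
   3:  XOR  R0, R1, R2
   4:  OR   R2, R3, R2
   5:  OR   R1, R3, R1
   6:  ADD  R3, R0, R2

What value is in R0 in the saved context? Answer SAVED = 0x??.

after  0: R0=0xde R1=0x53 R2=0xf5 R3=0x53  N=0 Z=0
after  1: R0=0xde R1=0x53 R2=0xf5 R3=0xd3  N=1 Z=0
after  2: R0=0xde R1=0xf5 R2=0xf5 R3=0xd3  N=1 Z=0
after  3: R0=0x00 R1=0xf5 R2=0xf5 R3=0xd3  N=0 Z=1
after  4: R0=0x00 R1=0xf5 R2=0xf7 R3=0xd3  N=1 Z=0
-- IRQ taken; context saved, return-PC = 5 --

SAVED = 0x00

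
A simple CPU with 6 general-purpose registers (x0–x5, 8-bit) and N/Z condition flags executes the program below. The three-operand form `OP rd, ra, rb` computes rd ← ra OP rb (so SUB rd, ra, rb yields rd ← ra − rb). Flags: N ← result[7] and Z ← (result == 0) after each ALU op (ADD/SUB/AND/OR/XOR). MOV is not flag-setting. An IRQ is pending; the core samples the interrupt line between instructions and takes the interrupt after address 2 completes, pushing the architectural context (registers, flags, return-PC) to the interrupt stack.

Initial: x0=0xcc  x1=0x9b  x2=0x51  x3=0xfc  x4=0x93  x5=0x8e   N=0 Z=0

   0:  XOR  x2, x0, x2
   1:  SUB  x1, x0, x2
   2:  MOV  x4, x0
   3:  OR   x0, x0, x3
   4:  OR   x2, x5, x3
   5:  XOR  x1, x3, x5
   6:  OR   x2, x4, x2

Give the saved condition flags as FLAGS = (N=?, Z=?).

FLAGS = (N=0, Z=0)

after  0: x0=0xcc x1=0x9b x2=0x9d x3=0xfc x4=0x93 x5=0x8e  N=1 Z=0
after  1: x0=0xcc x1=0x2f x2=0x9d x3=0xfc x4=0x93 x5=0x8e  N=0 Z=0
after  2: x0=0xcc x1=0x2f x2=0x9d x3=0xfc x4=0xcc x5=0x8e  N=0 Z=0
-- IRQ taken; context saved, return-PC = 3 --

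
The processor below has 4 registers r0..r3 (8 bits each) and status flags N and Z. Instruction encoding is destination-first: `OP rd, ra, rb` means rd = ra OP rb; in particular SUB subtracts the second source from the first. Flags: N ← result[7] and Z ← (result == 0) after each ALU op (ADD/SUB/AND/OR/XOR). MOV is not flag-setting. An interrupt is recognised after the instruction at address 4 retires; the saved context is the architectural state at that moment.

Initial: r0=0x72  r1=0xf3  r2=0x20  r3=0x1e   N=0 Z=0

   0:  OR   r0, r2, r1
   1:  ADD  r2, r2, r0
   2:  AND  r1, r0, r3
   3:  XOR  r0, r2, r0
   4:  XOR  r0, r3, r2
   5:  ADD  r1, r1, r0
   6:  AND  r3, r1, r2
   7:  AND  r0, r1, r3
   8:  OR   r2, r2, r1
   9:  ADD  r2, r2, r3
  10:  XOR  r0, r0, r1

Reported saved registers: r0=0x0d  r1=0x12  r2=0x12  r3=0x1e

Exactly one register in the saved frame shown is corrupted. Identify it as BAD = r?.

after  0: r0=0xf3 r1=0xf3 r2=0x20 r3=0x1e  N=1 Z=0
after  1: r0=0xf3 r1=0xf3 r2=0x13 r3=0x1e  N=0 Z=0
after  2: r0=0xf3 r1=0x12 r2=0x13 r3=0x1e  N=0 Z=0
after  3: r0=0xe0 r1=0x12 r2=0x13 r3=0x1e  N=1 Z=0
after  4: r0=0x0d r1=0x12 r2=0x13 r3=0x1e  N=0 Z=0
-- IRQ taken; context saved, return-PC = 5 --
mismatch: r2: reported 0x12 vs actual 0x13

BAD = r2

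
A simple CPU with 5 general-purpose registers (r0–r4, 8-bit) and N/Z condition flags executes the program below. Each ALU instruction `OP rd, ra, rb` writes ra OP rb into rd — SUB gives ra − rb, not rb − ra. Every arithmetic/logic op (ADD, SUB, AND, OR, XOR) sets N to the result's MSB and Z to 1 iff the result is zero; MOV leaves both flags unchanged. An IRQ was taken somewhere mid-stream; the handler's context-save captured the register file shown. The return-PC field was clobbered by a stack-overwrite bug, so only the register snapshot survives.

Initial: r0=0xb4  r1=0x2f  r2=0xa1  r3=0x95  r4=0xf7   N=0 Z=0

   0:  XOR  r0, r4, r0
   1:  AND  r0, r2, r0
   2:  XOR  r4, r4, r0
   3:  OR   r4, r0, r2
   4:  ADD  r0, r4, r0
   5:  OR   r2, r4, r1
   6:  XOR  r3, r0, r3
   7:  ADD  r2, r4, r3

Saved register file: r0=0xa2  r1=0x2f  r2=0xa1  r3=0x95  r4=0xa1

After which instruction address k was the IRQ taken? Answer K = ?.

after  0: r0=0x43 r1=0x2f r2=0xa1 r3=0x95 r4=0xf7  N=0 Z=0
after  1: r0=0x01 r1=0x2f r2=0xa1 r3=0x95 r4=0xf7  N=0 Z=0
after  2: r0=0x01 r1=0x2f r2=0xa1 r3=0x95 r4=0xf6  N=1 Z=0
after  3: r0=0x01 r1=0x2f r2=0xa1 r3=0x95 r4=0xa1  N=1 Z=0
after  4: r0=0xa2 r1=0x2f r2=0xa1 r3=0x95 r4=0xa1  N=1 Z=0
-- IRQ taken; context saved, return-PC = 5 --

K = 4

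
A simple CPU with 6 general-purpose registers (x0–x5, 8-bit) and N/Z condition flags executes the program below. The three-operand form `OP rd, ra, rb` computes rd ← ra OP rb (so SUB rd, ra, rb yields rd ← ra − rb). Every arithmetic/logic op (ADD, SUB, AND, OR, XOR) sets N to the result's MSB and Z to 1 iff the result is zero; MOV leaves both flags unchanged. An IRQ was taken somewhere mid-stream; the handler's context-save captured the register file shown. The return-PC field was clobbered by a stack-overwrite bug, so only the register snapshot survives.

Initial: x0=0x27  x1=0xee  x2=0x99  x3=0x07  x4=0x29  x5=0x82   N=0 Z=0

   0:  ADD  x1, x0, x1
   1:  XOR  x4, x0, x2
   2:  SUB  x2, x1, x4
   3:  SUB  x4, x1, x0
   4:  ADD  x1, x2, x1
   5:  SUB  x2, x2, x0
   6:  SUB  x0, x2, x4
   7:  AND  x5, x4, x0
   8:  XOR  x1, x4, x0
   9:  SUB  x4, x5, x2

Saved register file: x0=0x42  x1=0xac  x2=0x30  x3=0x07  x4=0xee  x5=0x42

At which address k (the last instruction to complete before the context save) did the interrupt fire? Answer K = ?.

K = 8

after  0: x0=0x27 x1=0x15 x2=0x99 x3=0x07 x4=0x29 x5=0x82  N=0 Z=0
after  1: x0=0x27 x1=0x15 x2=0x99 x3=0x07 x4=0xbe x5=0x82  N=1 Z=0
after  2: x0=0x27 x1=0x15 x2=0x57 x3=0x07 x4=0xbe x5=0x82  N=0 Z=0
after  3: x0=0x27 x1=0x15 x2=0x57 x3=0x07 x4=0xee x5=0x82  N=1 Z=0
after  4: x0=0x27 x1=0x6c x2=0x57 x3=0x07 x4=0xee x5=0x82  N=0 Z=0
after  5: x0=0x27 x1=0x6c x2=0x30 x3=0x07 x4=0xee x5=0x82  N=0 Z=0
after  6: x0=0x42 x1=0x6c x2=0x30 x3=0x07 x4=0xee x5=0x82  N=0 Z=0
after  7: x0=0x42 x1=0x6c x2=0x30 x3=0x07 x4=0xee x5=0x42  N=0 Z=0
after  8: x0=0x42 x1=0xac x2=0x30 x3=0x07 x4=0xee x5=0x42  N=1 Z=0
-- IRQ taken; context saved, return-PC = 9 --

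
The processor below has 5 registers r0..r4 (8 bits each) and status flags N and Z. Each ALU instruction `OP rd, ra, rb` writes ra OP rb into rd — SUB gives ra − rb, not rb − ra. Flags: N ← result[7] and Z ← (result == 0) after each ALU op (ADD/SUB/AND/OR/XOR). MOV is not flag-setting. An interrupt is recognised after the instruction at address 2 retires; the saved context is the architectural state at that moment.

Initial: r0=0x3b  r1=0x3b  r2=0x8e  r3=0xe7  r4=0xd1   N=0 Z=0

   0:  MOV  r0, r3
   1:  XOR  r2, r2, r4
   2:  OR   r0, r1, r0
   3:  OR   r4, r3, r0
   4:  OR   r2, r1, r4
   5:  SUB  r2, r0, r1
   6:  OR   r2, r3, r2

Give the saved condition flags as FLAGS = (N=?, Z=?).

after  0: r0=0xe7 r1=0x3b r2=0x8e r3=0xe7 r4=0xd1  N=0 Z=0
after  1: r0=0xe7 r1=0x3b r2=0x5f r3=0xe7 r4=0xd1  N=0 Z=0
after  2: r0=0xff r1=0x3b r2=0x5f r3=0xe7 r4=0xd1  N=1 Z=0
-- IRQ taken; context saved, return-PC = 3 --

FLAGS = (N=1, Z=0)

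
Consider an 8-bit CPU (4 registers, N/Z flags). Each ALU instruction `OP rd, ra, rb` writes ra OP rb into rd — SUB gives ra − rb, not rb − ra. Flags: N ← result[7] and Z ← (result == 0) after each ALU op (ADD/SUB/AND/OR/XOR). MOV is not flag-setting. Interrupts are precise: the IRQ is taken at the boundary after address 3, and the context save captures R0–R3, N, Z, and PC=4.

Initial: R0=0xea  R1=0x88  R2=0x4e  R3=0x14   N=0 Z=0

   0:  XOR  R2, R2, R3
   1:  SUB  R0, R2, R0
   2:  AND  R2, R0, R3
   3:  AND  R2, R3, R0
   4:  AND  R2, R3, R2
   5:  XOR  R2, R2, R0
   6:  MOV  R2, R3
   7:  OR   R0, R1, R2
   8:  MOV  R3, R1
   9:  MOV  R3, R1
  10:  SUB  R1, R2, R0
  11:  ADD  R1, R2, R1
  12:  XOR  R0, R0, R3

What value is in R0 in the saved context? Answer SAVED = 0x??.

SAVED = 0x70

after  0: R0=0xea R1=0x88 R2=0x5a R3=0x14  N=0 Z=0
after  1: R0=0x70 R1=0x88 R2=0x5a R3=0x14  N=0 Z=0
after  2: R0=0x70 R1=0x88 R2=0x10 R3=0x14  N=0 Z=0
after  3: R0=0x70 R1=0x88 R2=0x10 R3=0x14  N=0 Z=0
-- IRQ taken; context saved, return-PC = 4 --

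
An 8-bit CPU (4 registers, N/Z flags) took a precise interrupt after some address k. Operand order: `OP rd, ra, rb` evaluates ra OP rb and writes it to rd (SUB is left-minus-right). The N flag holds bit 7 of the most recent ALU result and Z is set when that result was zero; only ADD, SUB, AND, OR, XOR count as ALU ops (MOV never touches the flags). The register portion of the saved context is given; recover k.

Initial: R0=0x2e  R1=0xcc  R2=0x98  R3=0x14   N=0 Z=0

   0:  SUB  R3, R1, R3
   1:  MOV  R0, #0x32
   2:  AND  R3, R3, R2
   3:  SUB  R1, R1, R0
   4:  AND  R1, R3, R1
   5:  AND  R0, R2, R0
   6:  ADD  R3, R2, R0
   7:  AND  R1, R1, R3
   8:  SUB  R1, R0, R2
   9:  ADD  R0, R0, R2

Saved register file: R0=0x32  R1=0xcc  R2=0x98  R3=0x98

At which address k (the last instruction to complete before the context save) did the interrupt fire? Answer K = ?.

K = 2

after  0: R0=0x2e R1=0xcc R2=0x98 R3=0xb8  N=1 Z=0
after  1: R0=0x32 R1=0xcc R2=0x98 R3=0xb8  N=1 Z=0
after  2: R0=0x32 R1=0xcc R2=0x98 R3=0x98  N=1 Z=0
-- IRQ taken; context saved, return-PC = 3 --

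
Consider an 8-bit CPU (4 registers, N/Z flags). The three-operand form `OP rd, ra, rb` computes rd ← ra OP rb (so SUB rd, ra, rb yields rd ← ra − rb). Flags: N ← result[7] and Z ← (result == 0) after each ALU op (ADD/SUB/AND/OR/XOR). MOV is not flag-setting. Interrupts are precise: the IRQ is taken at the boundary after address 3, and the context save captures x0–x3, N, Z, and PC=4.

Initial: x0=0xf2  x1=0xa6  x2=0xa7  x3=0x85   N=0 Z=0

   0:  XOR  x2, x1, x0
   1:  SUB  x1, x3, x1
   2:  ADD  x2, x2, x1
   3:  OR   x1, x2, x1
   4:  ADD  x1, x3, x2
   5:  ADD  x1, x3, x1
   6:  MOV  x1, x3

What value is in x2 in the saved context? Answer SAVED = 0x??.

after  0: x0=0xf2 x1=0xa6 x2=0x54 x3=0x85  N=0 Z=0
after  1: x0=0xf2 x1=0xdf x2=0x54 x3=0x85  N=1 Z=0
after  2: x0=0xf2 x1=0xdf x2=0x33 x3=0x85  N=0 Z=0
after  3: x0=0xf2 x1=0xff x2=0x33 x3=0x85  N=1 Z=0
-- IRQ taken; context saved, return-PC = 4 --

SAVED = 0x33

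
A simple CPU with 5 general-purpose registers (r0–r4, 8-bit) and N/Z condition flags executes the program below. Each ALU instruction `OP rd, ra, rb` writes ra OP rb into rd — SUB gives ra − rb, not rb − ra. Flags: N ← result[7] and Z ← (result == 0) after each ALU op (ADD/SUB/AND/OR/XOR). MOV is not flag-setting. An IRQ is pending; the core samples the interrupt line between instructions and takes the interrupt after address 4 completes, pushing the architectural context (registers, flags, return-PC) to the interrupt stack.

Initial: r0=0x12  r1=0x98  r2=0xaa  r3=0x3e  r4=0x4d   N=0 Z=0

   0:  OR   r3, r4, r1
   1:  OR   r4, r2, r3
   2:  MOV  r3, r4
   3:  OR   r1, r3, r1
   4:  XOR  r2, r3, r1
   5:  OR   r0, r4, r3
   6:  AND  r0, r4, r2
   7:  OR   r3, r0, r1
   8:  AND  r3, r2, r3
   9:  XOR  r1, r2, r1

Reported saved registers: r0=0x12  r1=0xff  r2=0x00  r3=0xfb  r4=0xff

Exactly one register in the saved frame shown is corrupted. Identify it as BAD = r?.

after  0: r0=0x12 r1=0x98 r2=0xaa r3=0xdd r4=0x4d  N=1 Z=0
after  1: r0=0x12 r1=0x98 r2=0xaa r3=0xdd r4=0xff  N=1 Z=0
after  2: r0=0x12 r1=0x98 r2=0xaa r3=0xff r4=0xff  N=1 Z=0
after  3: r0=0x12 r1=0xff r2=0xaa r3=0xff r4=0xff  N=1 Z=0
after  4: r0=0x12 r1=0xff r2=0x00 r3=0xff r4=0xff  N=0 Z=1
-- IRQ taken; context saved, return-PC = 5 --
mismatch: r3: reported 0xfb vs actual 0xff

BAD = r3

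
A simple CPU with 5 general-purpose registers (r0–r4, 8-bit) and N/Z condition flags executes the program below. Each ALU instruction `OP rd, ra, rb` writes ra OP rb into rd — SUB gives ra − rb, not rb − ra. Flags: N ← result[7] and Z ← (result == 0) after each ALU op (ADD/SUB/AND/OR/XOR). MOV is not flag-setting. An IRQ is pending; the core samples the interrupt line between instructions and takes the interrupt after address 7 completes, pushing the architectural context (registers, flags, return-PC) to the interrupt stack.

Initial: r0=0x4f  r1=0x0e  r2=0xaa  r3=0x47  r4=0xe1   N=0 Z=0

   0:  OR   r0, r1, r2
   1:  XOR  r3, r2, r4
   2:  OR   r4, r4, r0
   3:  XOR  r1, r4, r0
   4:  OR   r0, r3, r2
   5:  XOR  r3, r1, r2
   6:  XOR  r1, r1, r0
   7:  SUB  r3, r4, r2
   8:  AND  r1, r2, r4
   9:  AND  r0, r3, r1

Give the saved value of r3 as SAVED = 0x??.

SAVED = 0x45

after  0: r0=0xae r1=0x0e r2=0xaa r3=0x47 r4=0xe1  N=1 Z=0
after  1: r0=0xae r1=0x0e r2=0xaa r3=0x4b r4=0xe1  N=0 Z=0
after  2: r0=0xae r1=0x0e r2=0xaa r3=0x4b r4=0xef  N=1 Z=0
after  3: r0=0xae r1=0x41 r2=0xaa r3=0x4b r4=0xef  N=0 Z=0
after  4: r0=0xeb r1=0x41 r2=0xaa r3=0x4b r4=0xef  N=1 Z=0
after  5: r0=0xeb r1=0x41 r2=0xaa r3=0xeb r4=0xef  N=1 Z=0
after  6: r0=0xeb r1=0xaa r2=0xaa r3=0xeb r4=0xef  N=1 Z=0
after  7: r0=0xeb r1=0xaa r2=0xaa r3=0x45 r4=0xef  N=0 Z=0
-- IRQ taken; context saved, return-PC = 8 --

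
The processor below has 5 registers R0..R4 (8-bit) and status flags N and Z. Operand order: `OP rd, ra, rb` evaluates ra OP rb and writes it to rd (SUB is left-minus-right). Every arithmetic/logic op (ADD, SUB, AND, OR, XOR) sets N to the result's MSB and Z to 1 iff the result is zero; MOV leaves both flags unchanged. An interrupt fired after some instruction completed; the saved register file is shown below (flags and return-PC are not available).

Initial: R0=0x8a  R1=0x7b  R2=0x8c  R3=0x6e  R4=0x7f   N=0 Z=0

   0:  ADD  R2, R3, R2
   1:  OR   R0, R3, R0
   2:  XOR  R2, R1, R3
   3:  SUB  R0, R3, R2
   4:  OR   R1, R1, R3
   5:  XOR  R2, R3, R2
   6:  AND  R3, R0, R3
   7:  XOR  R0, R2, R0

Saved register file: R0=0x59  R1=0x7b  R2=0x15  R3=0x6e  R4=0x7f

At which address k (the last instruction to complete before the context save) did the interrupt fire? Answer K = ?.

after  0: R0=0x8a R1=0x7b R2=0xfa R3=0x6e R4=0x7f  N=1 Z=0
after  1: R0=0xee R1=0x7b R2=0xfa R3=0x6e R4=0x7f  N=1 Z=0
after  2: R0=0xee R1=0x7b R2=0x15 R3=0x6e R4=0x7f  N=0 Z=0
after  3: R0=0x59 R1=0x7b R2=0x15 R3=0x6e R4=0x7f  N=0 Z=0
-- IRQ taken; context saved, return-PC = 4 --

K = 3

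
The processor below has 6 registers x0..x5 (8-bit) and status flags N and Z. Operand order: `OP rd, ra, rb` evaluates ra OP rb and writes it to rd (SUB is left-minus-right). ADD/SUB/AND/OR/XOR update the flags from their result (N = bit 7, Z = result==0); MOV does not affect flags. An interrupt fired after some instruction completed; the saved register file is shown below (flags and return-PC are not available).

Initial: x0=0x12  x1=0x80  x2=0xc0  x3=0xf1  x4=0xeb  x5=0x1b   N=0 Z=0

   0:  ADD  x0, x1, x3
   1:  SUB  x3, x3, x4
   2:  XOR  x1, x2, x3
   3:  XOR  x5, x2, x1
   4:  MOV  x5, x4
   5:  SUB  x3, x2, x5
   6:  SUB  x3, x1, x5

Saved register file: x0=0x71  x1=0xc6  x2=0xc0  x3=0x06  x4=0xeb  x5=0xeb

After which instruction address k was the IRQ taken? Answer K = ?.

K = 4

after  0: x0=0x71 x1=0x80 x2=0xc0 x3=0xf1 x4=0xeb x5=0x1b  N=0 Z=0
after  1: x0=0x71 x1=0x80 x2=0xc0 x3=0x06 x4=0xeb x5=0x1b  N=0 Z=0
after  2: x0=0x71 x1=0xc6 x2=0xc0 x3=0x06 x4=0xeb x5=0x1b  N=1 Z=0
after  3: x0=0x71 x1=0xc6 x2=0xc0 x3=0x06 x4=0xeb x5=0x06  N=0 Z=0
after  4: x0=0x71 x1=0xc6 x2=0xc0 x3=0x06 x4=0xeb x5=0xeb  N=0 Z=0
-- IRQ taken; context saved, return-PC = 5 --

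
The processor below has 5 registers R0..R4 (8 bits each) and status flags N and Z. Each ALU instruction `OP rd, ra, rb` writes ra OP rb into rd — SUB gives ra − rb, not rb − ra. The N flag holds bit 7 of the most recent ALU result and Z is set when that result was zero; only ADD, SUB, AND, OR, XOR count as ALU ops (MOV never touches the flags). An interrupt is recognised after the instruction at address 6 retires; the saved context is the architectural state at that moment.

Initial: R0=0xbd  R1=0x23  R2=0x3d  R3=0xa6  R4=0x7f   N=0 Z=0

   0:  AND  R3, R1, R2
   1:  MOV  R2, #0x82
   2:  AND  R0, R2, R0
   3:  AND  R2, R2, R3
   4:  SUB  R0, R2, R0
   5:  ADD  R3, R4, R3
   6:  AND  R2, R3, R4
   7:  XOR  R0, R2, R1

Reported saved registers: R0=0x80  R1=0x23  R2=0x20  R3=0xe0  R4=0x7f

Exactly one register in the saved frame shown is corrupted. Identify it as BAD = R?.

BAD = R3

after  0: R0=0xbd R1=0x23 R2=0x3d R3=0x21 R4=0x7f  N=0 Z=0
after  1: R0=0xbd R1=0x23 R2=0x82 R3=0x21 R4=0x7f  N=0 Z=0
after  2: R0=0x80 R1=0x23 R2=0x82 R3=0x21 R4=0x7f  N=1 Z=0
after  3: R0=0x80 R1=0x23 R2=0x00 R3=0x21 R4=0x7f  N=0 Z=1
after  4: R0=0x80 R1=0x23 R2=0x00 R3=0x21 R4=0x7f  N=1 Z=0
after  5: R0=0x80 R1=0x23 R2=0x00 R3=0xa0 R4=0x7f  N=1 Z=0
after  6: R0=0x80 R1=0x23 R2=0x20 R3=0xa0 R4=0x7f  N=0 Z=0
-- IRQ taken; context saved, return-PC = 7 --
mismatch: R3: reported 0xe0 vs actual 0xa0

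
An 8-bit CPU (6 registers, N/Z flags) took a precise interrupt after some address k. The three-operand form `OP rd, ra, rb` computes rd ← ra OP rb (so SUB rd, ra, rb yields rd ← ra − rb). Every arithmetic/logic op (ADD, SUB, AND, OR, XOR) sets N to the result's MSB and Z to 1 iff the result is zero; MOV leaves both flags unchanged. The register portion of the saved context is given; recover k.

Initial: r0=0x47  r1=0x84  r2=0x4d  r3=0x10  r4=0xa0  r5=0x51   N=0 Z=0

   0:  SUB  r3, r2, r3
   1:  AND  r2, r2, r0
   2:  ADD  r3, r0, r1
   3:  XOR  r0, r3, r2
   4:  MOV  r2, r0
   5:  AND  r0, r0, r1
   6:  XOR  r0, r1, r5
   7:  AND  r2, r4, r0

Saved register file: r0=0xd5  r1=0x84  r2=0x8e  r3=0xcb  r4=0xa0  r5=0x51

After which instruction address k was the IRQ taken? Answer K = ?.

K = 6

after  0: r0=0x47 r1=0x84 r2=0x4d r3=0x3d r4=0xa0 r5=0x51  N=0 Z=0
after  1: r0=0x47 r1=0x84 r2=0x45 r3=0x3d r4=0xa0 r5=0x51  N=0 Z=0
after  2: r0=0x47 r1=0x84 r2=0x45 r3=0xcb r4=0xa0 r5=0x51  N=1 Z=0
after  3: r0=0x8e r1=0x84 r2=0x45 r3=0xcb r4=0xa0 r5=0x51  N=1 Z=0
after  4: r0=0x8e r1=0x84 r2=0x8e r3=0xcb r4=0xa0 r5=0x51  N=1 Z=0
after  5: r0=0x84 r1=0x84 r2=0x8e r3=0xcb r4=0xa0 r5=0x51  N=1 Z=0
after  6: r0=0xd5 r1=0x84 r2=0x8e r3=0xcb r4=0xa0 r5=0x51  N=1 Z=0
-- IRQ taken; context saved, return-PC = 7 --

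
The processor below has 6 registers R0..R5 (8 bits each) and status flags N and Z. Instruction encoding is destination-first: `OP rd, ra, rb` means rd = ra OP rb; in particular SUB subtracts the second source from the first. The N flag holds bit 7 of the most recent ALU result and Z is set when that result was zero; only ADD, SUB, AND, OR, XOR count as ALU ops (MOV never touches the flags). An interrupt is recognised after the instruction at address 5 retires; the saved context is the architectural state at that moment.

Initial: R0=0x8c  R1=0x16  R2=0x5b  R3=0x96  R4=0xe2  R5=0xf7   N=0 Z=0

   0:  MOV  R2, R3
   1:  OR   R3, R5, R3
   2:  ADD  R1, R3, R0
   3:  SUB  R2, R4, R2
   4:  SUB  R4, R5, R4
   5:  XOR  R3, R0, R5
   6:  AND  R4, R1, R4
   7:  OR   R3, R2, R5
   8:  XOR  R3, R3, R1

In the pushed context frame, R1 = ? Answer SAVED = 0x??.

SAVED = 0x83

after  0: R0=0x8c R1=0x16 R2=0x96 R3=0x96 R4=0xe2 R5=0xf7  N=0 Z=0
after  1: R0=0x8c R1=0x16 R2=0x96 R3=0xf7 R4=0xe2 R5=0xf7  N=1 Z=0
after  2: R0=0x8c R1=0x83 R2=0x96 R3=0xf7 R4=0xe2 R5=0xf7  N=1 Z=0
after  3: R0=0x8c R1=0x83 R2=0x4c R3=0xf7 R4=0xe2 R5=0xf7  N=0 Z=0
after  4: R0=0x8c R1=0x83 R2=0x4c R3=0xf7 R4=0x15 R5=0xf7  N=0 Z=0
after  5: R0=0x8c R1=0x83 R2=0x4c R3=0x7b R4=0x15 R5=0xf7  N=0 Z=0
-- IRQ taken; context saved, return-PC = 6 --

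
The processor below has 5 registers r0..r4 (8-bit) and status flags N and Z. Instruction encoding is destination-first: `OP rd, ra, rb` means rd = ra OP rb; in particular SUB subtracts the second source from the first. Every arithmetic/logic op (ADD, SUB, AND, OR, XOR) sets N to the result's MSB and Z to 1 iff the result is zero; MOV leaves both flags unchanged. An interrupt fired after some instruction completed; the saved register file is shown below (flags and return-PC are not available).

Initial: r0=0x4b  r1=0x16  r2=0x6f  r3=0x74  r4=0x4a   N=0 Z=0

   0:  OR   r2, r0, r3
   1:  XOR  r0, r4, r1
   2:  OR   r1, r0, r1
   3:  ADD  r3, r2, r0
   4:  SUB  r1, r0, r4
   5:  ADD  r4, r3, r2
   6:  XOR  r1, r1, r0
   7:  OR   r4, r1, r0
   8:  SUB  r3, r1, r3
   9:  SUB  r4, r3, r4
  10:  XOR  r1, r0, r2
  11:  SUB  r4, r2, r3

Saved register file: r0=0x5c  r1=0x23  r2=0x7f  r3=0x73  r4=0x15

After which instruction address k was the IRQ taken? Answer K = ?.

K = 10

after  0: r0=0x4b r1=0x16 r2=0x7f r3=0x74 r4=0x4a  N=0 Z=0
after  1: r0=0x5c r1=0x16 r2=0x7f r3=0x74 r4=0x4a  N=0 Z=0
after  2: r0=0x5c r1=0x5e r2=0x7f r3=0x74 r4=0x4a  N=0 Z=0
after  3: r0=0x5c r1=0x5e r2=0x7f r3=0xdb r4=0x4a  N=1 Z=0
after  4: r0=0x5c r1=0x12 r2=0x7f r3=0xdb r4=0x4a  N=0 Z=0
after  5: r0=0x5c r1=0x12 r2=0x7f r3=0xdb r4=0x5a  N=0 Z=0
after  6: r0=0x5c r1=0x4e r2=0x7f r3=0xdb r4=0x5a  N=0 Z=0
after  7: r0=0x5c r1=0x4e r2=0x7f r3=0xdb r4=0x5e  N=0 Z=0
after  8: r0=0x5c r1=0x4e r2=0x7f r3=0x73 r4=0x5e  N=0 Z=0
after  9: r0=0x5c r1=0x4e r2=0x7f r3=0x73 r4=0x15  N=0 Z=0
after 10: r0=0x5c r1=0x23 r2=0x7f r3=0x73 r4=0x15  N=0 Z=0
-- IRQ taken; context saved, return-PC = 11 --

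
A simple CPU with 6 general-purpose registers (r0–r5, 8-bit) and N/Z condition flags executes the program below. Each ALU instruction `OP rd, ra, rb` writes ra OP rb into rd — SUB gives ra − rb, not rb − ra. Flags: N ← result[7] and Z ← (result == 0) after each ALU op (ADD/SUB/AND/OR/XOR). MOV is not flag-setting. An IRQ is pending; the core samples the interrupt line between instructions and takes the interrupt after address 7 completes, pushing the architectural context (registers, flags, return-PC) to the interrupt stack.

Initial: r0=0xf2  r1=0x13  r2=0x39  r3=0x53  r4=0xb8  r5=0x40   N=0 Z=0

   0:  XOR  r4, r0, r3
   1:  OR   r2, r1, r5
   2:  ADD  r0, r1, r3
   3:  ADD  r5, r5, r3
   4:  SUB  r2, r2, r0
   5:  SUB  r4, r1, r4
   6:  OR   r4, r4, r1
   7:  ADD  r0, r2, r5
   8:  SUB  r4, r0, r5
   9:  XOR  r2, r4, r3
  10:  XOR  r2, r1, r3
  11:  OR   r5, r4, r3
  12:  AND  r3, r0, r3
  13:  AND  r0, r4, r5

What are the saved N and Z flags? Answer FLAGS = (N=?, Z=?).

FLAGS = (N=1, Z=0)

after  0: r0=0xf2 r1=0x13 r2=0x39 r3=0x53 r4=0xa1 r5=0x40  N=1 Z=0
after  1: r0=0xf2 r1=0x13 r2=0x53 r3=0x53 r4=0xa1 r5=0x40  N=0 Z=0
after  2: r0=0x66 r1=0x13 r2=0x53 r3=0x53 r4=0xa1 r5=0x40  N=0 Z=0
after  3: r0=0x66 r1=0x13 r2=0x53 r3=0x53 r4=0xa1 r5=0x93  N=1 Z=0
after  4: r0=0x66 r1=0x13 r2=0xed r3=0x53 r4=0xa1 r5=0x93  N=1 Z=0
after  5: r0=0x66 r1=0x13 r2=0xed r3=0x53 r4=0x72 r5=0x93  N=0 Z=0
after  6: r0=0x66 r1=0x13 r2=0xed r3=0x53 r4=0x73 r5=0x93  N=0 Z=0
after  7: r0=0x80 r1=0x13 r2=0xed r3=0x53 r4=0x73 r5=0x93  N=1 Z=0
-- IRQ taken; context saved, return-PC = 8 --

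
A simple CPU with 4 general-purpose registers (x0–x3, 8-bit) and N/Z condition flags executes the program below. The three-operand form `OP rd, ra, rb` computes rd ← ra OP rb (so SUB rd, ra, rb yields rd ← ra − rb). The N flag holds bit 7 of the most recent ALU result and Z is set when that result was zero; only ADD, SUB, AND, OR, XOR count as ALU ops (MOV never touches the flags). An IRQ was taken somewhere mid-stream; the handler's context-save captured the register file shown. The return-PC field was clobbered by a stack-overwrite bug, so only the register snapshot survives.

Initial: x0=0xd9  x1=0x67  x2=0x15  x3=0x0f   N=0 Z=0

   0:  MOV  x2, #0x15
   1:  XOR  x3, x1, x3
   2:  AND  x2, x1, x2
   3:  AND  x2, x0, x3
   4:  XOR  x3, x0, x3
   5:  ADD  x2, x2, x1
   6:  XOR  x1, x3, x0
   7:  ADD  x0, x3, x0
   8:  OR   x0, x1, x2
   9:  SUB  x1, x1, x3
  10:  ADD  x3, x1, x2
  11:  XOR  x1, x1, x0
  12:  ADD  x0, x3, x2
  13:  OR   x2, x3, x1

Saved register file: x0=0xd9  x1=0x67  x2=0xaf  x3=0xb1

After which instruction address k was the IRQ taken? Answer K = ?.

K = 5

after  0: x0=0xd9 x1=0x67 x2=0x15 x3=0x0f  N=0 Z=0
after  1: x0=0xd9 x1=0x67 x2=0x15 x3=0x68  N=0 Z=0
after  2: x0=0xd9 x1=0x67 x2=0x05 x3=0x68  N=0 Z=0
after  3: x0=0xd9 x1=0x67 x2=0x48 x3=0x68  N=0 Z=0
after  4: x0=0xd9 x1=0x67 x2=0x48 x3=0xb1  N=1 Z=0
after  5: x0=0xd9 x1=0x67 x2=0xaf x3=0xb1  N=1 Z=0
-- IRQ taken; context saved, return-PC = 6 --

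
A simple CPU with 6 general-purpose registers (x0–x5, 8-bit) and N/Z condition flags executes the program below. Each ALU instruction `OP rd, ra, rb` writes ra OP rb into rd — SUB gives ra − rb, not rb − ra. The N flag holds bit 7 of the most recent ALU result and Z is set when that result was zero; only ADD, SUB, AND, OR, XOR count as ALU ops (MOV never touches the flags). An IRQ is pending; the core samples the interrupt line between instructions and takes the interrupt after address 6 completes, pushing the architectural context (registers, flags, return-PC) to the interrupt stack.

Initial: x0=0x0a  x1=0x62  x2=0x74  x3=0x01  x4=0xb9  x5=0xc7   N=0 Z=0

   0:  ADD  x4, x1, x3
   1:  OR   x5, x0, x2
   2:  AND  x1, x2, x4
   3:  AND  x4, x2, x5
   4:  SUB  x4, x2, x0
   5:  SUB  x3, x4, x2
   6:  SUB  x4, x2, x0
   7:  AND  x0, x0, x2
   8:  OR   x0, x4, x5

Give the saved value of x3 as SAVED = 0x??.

SAVED = 0xf6

after  0: x0=0x0a x1=0x62 x2=0x74 x3=0x01 x4=0x63 x5=0xc7  N=0 Z=0
after  1: x0=0x0a x1=0x62 x2=0x74 x3=0x01 x4=0x63 x5=0x7e  N=0 Z=0
after  2: x0=0x0a x1=0x60 x2=0x74 x3=0x01 x4=0x63 x5=0x7e  N=0 Z=0
after  3: x0=0x0a x1=0x60 x2=0x74 x3=0x01 x4=0x74 x5=0x7e  N=0 Z=0
after  4: x0=0x0a x1=0x60 x2=0x74 x3=0x01 x4=0x6a x5=0x7e  N=0 Z=0
after  5: x0=0x0a x1=0x60 x2=0x74 x3=0xf6 x4=0x6a x5=0x7e  N=1 Z=0
after  6: x0=0x0a x1=0x60 x2=0x74 x3=0xf6 x4=0x6a x5=0x7e  N=0 Z=0
-- IRQ taken; context saved, return-PC = 7 --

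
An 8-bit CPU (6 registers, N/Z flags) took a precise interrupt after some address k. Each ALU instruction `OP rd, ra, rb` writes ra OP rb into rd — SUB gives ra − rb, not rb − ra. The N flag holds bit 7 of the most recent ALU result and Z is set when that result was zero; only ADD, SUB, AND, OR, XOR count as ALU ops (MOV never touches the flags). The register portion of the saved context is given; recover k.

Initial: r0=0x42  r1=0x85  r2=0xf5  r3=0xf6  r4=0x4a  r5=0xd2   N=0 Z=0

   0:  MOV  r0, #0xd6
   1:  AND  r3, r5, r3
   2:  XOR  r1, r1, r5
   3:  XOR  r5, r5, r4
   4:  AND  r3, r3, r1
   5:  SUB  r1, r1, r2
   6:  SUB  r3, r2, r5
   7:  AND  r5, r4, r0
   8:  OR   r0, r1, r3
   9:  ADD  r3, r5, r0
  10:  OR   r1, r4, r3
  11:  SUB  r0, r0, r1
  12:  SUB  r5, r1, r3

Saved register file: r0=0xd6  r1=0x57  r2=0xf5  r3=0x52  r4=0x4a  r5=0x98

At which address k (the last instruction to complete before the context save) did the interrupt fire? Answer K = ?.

after  0: r0=0xd6 r1=0x85 r2=0xf5 r3=0xf6 r4=0x4a r5=0xd2  N=0 Z=0
after  1: r0=0xd6 r1=0x85 r2=0xf5 r3=0xd2 r4=0x4a r5=0xd2  N=1 Z=0
after  2: r0=0xd6 r1=0x57 r2=0xf5 r3=0xd2 r4=0x4a r5=0xd2  N=0 Z=0
after  3: r0=0xd6 r1=0x57 r2=0xf5 r3=0xd2 r4=0x4a r5=0x98  N=1 Z=0
after  4: r0=0xd6 r1=0x57 r2=0xf5 r3=0x52 r4=0x4a r5=0x98  N=0 Z=0
-- IRQ taken; context saved, return-PC = 5 --

K = 4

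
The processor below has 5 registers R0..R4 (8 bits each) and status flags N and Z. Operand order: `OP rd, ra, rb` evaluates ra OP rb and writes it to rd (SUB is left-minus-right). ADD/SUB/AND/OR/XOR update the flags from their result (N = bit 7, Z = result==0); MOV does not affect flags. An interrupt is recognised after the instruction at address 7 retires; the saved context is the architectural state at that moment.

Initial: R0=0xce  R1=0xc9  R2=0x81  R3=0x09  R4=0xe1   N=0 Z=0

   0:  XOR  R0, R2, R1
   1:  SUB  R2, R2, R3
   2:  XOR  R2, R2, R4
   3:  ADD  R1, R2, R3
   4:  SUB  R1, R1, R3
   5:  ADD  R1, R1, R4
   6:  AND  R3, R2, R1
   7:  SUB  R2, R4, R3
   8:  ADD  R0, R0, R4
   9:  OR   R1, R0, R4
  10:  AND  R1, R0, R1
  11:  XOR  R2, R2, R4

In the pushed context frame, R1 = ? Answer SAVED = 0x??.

SAVED = 0x7a

after  0: R0=0x48 R1=0xc9 R2=0x81 R3=0x09 R4=0xe1  N=0 Z=0
after  1: R0=0x48 R1=0xc9 R2=0x78 R3=0x09 R4=0xe1  N=0 Z=0
after  2: R0=0x48 R1=0xc9 R2=0x99 R3=0x09 R4=0xe1  N=1 Z=0
after  3: R0=0x48 R1=0xa2 R2=0x99 R3=0x09 R4=0xe1  N=1 Z=0
after  4: R0=0x48 R1=0x99 R2=0x99 R3=0x09 R4=0xe1  N=1 Z=0
after  5: R0=0x48 R1=0x7a R2=0x99 R3=0x09 R4=0xe1  N=0 Z=0
after  6: R0=0x48 R1=0x7a R2=0x99 R3=0x18 R4=0xe1  N=0 Z=0
after  7: R0=0x48 R1=0x7a R2=0xc9 R3=0x18 R4=0xe1  N=1 Z=0
-- IRQ taken; context saved, return-PC = 8 --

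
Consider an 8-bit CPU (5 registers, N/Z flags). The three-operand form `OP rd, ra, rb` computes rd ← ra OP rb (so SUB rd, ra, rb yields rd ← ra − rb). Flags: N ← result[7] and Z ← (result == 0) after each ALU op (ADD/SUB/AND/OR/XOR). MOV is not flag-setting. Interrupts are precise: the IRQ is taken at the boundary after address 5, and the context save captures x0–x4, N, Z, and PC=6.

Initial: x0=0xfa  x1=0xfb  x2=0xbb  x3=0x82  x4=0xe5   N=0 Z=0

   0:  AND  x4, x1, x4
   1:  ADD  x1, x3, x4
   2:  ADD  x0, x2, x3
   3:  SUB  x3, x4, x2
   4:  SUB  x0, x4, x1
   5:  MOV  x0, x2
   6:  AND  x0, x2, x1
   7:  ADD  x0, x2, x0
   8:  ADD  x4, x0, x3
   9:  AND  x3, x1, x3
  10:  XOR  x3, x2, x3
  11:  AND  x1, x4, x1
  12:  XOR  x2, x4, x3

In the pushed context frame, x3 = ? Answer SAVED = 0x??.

SAVED = 0x26

after  0: x0=0xfa x1=0xfb x2=0xbb x3=0x82 x4=0xe1  N=1 Z=0
after  1: x0=0xfa x1=0x63 x2=0xbb x3=0x82 x4=0xe1  N=0 Z=0
after  2: x0=0x3d x1=0x63 x2=0xbb x3=0x82 x4=0xe1  N=0 Z=0
after  3: x0=0x3d x1=0x63 x2=0xbb x3=0x26 x4=0xe1  N=0 Z=0
after  4: x0=0x7e x1=0x63 x2=0xbb x3=0x26 x4=0xe1  N=0 Z=0
after  5: x0=0xbb x1=0x63 x2=0xbb x3=0x26 x4=0xe1  N=0 Z=0
-- IRQ taken; context saved, return-PC = 6 --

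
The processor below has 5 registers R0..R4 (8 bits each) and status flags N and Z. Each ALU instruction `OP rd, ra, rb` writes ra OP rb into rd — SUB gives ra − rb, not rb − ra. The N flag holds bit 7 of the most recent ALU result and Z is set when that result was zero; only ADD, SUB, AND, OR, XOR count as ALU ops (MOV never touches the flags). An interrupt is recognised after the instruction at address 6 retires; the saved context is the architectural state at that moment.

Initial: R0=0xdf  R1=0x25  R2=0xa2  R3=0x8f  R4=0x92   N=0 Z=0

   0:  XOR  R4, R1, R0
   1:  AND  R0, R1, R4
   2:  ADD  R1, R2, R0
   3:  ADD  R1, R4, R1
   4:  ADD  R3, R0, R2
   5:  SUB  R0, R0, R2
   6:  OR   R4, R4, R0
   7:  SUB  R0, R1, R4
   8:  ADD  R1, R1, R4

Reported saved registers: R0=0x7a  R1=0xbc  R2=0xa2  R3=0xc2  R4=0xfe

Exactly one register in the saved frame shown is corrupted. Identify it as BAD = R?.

after  0: R0=0xdf R1=0x25 R2=0xa2 R3=0x8f R4=0xfa  N=1 Z=0
after  1: R0=0x20 R1=0x25 R2=0xa2 R3=0x8f R4=0xfa  N=0 Z=0
after  2: R0=0x20 R1=0xc2 R2=0xa2 R3=0x8f R4=0xfa  N=1 Z=0
after  3: R0=0x20 R1=0xbc R2=0xa2 R3=0x8f R4=0xfa  N=1 Z=0
after  4: R0=0x20 R1=0xbc R2=0xa2 R3=0xc2 R4=0xfa  N=1 Z=0
after  5: R0=0x7e R1=0xbc R2=0xa2 R3=0xc2 R4=0xfa  N=0 Z=0
after  6: R0=0x7e R1=0xbc R2=0xa2 R3=0xc2 R4=0xfe  N=1 Z=0
-- IRQ taken; context saved, return-PC = 7 --
mismatch: R0: reported 0x7a vs actual 0x7e

BAD = R0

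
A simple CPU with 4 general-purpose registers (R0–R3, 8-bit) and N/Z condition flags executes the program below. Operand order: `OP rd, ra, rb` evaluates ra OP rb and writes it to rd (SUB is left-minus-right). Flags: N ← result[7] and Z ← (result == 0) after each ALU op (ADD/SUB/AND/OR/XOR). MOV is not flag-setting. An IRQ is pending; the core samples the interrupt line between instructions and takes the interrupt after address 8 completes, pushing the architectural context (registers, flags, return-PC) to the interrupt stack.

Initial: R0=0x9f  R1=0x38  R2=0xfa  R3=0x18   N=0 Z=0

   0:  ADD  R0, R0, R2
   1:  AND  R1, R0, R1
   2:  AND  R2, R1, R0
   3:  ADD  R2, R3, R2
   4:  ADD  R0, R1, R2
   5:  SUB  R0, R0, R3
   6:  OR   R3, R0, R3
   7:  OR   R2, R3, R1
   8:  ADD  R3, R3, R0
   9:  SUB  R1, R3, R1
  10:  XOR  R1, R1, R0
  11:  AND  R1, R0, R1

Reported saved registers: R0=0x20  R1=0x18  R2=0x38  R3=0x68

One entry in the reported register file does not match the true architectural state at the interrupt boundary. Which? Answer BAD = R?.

after  0: R0=0x99 R1=0x38 R2=0xfa R3=0x18  N=1 Z=0
after  1: R0=0x99 R1=0x18 R2=0xfa R3=0x18  N=0 Z=0
after  2: R0=0x99 R1=0x18 R2=0x18 R3=0x18  N=0 Z=0
after  3: R0=0x99 R1=0x18 R2=0x30 R3=0x18  N=0 Z=0
after  4: R0=0x48 R1=0x18 R2=0x30 R3=0x18  N=0 Z=0
after  5: R0=0x30 R1=0x18 R2=0x30 R3=0x18  N=0 Z=0
after  6: R0=0x30 R1=0x18 R2=0x30 R3=0x38  N=0 Z=0
after  7: R0=0x30 R1=0x18 R2=0x38 R3=0x38  N=0 Z=0
after  8: R0=0x30 R1=0x18 R2=0x38 R3=0x68  N=0 Z=0
-- IRQ taken; context saved, return-PC = 9 --
mismatch: R0: reported 0x20 vs actual 0x30

BAD = R0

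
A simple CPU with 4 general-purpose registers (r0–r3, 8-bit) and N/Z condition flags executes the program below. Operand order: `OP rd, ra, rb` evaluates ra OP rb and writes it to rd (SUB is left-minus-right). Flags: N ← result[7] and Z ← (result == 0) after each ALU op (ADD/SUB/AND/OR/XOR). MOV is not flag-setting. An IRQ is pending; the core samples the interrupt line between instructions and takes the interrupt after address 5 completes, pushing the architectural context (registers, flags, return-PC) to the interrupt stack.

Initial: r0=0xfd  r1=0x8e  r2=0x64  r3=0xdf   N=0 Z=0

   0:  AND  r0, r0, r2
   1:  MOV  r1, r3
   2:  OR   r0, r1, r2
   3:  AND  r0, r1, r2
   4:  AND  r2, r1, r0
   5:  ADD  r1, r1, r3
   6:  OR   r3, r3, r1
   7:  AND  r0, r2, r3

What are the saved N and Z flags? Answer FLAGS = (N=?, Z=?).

FLAGS = (N=1, Z=0)

after  0: r0=0x64 r1=0x8e r2=0x64 r3=0xdf  N=0 Z=0
after  1: r0=0x64 r1=0xdf r2=0x64 r3=0xdf  N=0 Z=0
after  2: r0=0xff r1=0xdf r2=0x64 r3=0xdf  N=1 Z=0
after  3: r0=0x44 r1=0xdf r2=0x64 r3=0xdf  N=0 Z=0
after  4: r0=0x44 r1=0xdf r2=0x44 r3=0xdf  N=0 Z=0
after  5: r0=0x44 r1=0xbe r2=0x44 r3=0xdf  N=1 Z=0
-- IRQ taken; context saved, return-PC = 6 --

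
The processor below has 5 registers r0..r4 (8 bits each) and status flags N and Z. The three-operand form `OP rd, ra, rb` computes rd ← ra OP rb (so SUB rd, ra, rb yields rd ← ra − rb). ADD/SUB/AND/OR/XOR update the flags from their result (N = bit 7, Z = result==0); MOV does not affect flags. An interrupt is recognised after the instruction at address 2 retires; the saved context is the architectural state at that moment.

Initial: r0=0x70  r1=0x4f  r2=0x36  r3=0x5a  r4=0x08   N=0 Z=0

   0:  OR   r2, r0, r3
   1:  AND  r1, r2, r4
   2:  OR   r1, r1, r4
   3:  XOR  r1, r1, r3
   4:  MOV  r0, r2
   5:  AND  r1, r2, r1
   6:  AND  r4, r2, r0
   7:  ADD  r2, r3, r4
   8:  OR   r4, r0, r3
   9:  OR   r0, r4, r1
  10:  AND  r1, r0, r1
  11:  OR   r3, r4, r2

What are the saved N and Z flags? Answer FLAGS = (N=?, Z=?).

after  0: r0=0x70 r1=0x4f r2=0x7a r3=0x5a r4=0x08  N=0 Z=0
after  1: r0=0x70 r1=0x08 r2=0x7a r3=0x5a r4=0x08  N=0 Z=0
after  2: r0=0x70 r1=0x08 r2=0x7a r3=0x5a r4=0x08  N=0 Z=0
-- IRQ taken; context saved, return-PC = 3 --

FLAGS = (N=0, Z=0)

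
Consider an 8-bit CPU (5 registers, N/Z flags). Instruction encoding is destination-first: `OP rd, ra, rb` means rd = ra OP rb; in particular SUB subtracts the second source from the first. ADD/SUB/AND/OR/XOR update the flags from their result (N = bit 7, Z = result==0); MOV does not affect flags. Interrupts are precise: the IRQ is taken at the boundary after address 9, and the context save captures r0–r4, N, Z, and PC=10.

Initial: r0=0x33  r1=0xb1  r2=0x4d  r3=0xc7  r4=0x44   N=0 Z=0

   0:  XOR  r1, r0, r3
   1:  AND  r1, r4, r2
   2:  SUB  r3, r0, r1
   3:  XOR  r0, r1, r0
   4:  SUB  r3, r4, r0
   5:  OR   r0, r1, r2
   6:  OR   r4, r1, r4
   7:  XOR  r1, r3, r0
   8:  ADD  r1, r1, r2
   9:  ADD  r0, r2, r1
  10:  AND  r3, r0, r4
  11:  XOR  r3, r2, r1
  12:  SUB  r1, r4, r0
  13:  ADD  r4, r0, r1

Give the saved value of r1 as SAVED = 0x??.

SAVED = 0xcd

after  0: r0=0x33 r1=0xf4 r2=0x4d r3=0xc7 r4=0x44  N=1 Z=0
after  1: r0=0x33 r1=0x44 r2=0x4d r3=0xc7 r4=0x44  N=0 Z=0
after  2: r0=0x33 r1=0x44 r2=0x4d r3=0xef r4=0x44  N=1 Z=0
after  3: r0=0x77 r1=0x44 r2=0x4d r3=0xef r4=0x44  N=0 Z=0
after  4: r0=0x77 r1=0x44 r2=0x4d r3=0xcd r4=0x44  N=1 Z=0
after  5: r0=0x4d r1=0x44 r2=0x4d r3=0xcd r4=0x44  N=0 Z=0
after  6: r0=0x4d r1=0x44 r2=0x4d r3=0xcd r4=0x44  N=0 Z=0
after  7: r0=0x4d r1=0x80 r2=0x4d r3=0xcd r4=0x44  N=1 Z=0
after  8: r0=0x4d r1=0xcd r2=0x4d r3=0xcd r4=0x44  N=1 Z=0
after  9: r0=0x1a r1=0xcd r2=0x4d r3=0xcd r4=0x44  N=0 Z=0
-- IRQ taken; context saved, return-PC = 10 --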